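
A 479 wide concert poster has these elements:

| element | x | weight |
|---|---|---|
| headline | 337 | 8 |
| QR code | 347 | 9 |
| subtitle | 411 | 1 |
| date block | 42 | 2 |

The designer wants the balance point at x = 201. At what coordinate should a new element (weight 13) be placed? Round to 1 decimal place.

With the new element, Σw becomes 8 + 9 + 1 + 2 + 13 = 33.
x: need Σw·x = 33·201 = 6633. Existing = 8·337 + 9·347 + 1·411 + 2·42 = 6314. Remainder 319 / 13 ≈ 24.54.

x ≈ 24.5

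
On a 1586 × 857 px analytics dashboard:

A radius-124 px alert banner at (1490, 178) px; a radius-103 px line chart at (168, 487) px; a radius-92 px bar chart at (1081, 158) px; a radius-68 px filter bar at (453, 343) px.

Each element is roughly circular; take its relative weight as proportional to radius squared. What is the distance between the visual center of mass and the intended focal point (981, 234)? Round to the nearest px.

≈ 75 px

Weights ∝ r²: alert banner 124² = 15376, line chart 103² = 10609, bar chart 92² = 8464, filter bar 68² = 4624; Σw = 39073.
Σw·x = 15376·1490 + 10609·168 + 8464·1081 + 4624·453 = 35936808, so x̄ = 35936808/39073 ≈ 919.74.
Σw·y = 15376·178 + 10609·487 + 8464·158 + 4624·343 = 10826855, so ȳ = 10826855/39073 ≈ 277.09.
Relative to (981, 234): Δ = (-61.26, 43.09); |Δ| = √(-61.26² + 43.09²) ≈ 74.90.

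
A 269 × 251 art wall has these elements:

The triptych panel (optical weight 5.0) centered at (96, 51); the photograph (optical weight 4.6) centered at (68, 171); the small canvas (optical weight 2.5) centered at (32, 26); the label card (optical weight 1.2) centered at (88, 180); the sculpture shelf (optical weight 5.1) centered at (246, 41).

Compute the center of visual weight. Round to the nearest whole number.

(121, 83)

Σw = 5.0 + 4.6 + 2.5 + 1.2 + 5.1 = 18.4.
x: (5.0·96 + 4.6·68 + 2.5·32 + 1.2·88 + 5.1·246) / 18.4 = 2233.0 / 18.4 ≈ 121.36
y: (5.0·51 + 4.6·171 + 2.5·26 + 1.2·180 + 5.1·41) / 18.4 = 1531.7 / 18.4 ≈ 83.24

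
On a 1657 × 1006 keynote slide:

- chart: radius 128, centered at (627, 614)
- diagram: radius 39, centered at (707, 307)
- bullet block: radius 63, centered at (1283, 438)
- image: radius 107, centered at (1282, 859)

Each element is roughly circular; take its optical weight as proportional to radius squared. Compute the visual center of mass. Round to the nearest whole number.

(934, 663)

Weights ∝ r²: chart 128² = 16384, diagram 39² = 1521, bullet block 63² = 3969, image 107² = 11449; Σw = 33323.
x-moment: 16384·627 + 1521·707 + 3969·1283 + 11449·1282 = 31117960; centroid 31117960/33323 ≈ 933.83.
y-moment: 16384·614 + 1521·307 + 3969·438 + 11449·859 = 22099836; centroid 22099836/33323 ≈ 663.20.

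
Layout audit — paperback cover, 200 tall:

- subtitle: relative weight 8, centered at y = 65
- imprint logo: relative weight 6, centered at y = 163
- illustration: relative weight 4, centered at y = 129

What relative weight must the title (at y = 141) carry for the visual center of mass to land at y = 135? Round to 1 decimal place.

w ≈ 69.3

Known weights sum to 8 + 6 + 4 = 18; their moment is 8·65 + 6·163 + 4·129 = 2014.
For the centroid to hit 135: (2014 + w·141) / (18 + w) = 135.
Rearranging, w·(141 − 135) = 135·18 − 2014 = 416, so w ≈ 416/6 = 69.33.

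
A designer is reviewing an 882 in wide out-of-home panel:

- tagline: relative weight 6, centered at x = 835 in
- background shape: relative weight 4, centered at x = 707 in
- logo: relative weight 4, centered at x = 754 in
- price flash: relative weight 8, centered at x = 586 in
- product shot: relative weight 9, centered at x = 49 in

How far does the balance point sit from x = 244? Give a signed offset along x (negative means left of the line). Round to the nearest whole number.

Total weight = 6 + 4 + 4 + 8 + 9 = 31.
x-moment: 6·835 + 4·707 + 4·754 + 8·586 + 9·49 = 15983; centroid 15983/31 ≈ 515.58.
Offset from x = 244: 515.58 − 244 ≈ 271.58.

≈ 272 in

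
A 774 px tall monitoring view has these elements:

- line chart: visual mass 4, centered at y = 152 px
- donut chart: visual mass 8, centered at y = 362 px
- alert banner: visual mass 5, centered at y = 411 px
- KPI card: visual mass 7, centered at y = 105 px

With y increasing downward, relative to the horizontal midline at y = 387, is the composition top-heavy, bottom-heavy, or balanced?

top-heavy

Total weight = 4 + 8 + 5 + 7 = 24.
Σw·y = 4·152 + 8·362 + 5·411 + 7·105 = 6294, so ȳ = 6294/24 ≈ 262.25.
262.2 lies above (smaller y than) the midline 387, so the layout is top-heavy.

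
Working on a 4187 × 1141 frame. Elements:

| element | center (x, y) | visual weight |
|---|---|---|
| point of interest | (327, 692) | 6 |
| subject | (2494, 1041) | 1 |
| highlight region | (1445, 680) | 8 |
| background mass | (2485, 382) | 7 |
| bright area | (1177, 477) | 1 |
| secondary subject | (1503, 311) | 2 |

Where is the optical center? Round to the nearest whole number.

(1504, 576)

Total weight = 6 + 1 + 8 + 7 + 1 + 2 = 25.
Σw·x = 37594; x̄ = 37594/25 ≈ 1503.76.
Σw·y = 14406; ȳ = 14406/25 ≈ 576.24.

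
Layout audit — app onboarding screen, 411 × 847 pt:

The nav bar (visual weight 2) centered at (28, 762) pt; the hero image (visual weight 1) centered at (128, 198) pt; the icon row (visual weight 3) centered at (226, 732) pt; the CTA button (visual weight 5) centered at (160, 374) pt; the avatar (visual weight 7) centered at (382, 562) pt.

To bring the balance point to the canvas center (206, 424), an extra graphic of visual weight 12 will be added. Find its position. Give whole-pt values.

(154, 250)

After adding the extra graphic, total weight = 2 + 1 + 3 + 5 + 7 + 12 = 30.
Along x: (4336 + 12·x) / 30 = 206 (existing moment 2·28 + 1·128 + 3·226 + 5·160 + 7·382 = 4336) ⇒ x = (6180 − 4336) / 12 ≈ 153.67.
Along y: (9722 + 12·y) / 30 = 424 (existing moment 2·762 + 1·198 + 3·732 + 5·374 + 7·562 = 9722) ⇒ y = (12720 − 9722) / 12 ≈ 249.83.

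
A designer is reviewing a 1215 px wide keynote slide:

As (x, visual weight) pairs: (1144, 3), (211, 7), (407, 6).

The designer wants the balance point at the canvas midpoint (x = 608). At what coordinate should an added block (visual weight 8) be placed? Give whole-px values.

x ≈ 905

After adding the added block, total weight = 3 + 7 + 6 + 8 = 24.
x: target moment 24×608 = 14592; current 3·1144 + 7·211 + 6·407 = 7351; the added block supplies 7241, so x = 7241/8 ≈ 905.12.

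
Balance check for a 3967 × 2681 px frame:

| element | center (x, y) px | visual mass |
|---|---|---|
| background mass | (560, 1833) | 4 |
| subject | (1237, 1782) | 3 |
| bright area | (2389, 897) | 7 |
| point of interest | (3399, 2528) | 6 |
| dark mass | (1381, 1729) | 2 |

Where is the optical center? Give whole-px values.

(2083, 1708)

Σw = 4 + 3 + 7 + 6 + 2 = 22.
Σw·x = 4·560 + 3·1237 + 7·2389 + 6·3399 + 2·1381 = 45830, so x̄ = 45830/22 ≈ 2083.18.
Σw·y = 4·1833 + 3·1782 + 7·897 + 6·2528 + 2·1729 = 37583, so ȳ = 37583/22 ≈ 1708.32.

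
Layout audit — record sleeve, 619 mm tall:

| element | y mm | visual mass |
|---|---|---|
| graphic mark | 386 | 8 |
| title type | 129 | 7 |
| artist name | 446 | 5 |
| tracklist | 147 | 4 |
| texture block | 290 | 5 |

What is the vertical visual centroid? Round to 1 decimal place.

Σw = 8 + 7 + 5 + 4 + 5 = 29.
y-moment: 8·386 + 7·129 + 5·446 + 4·147 + 5·290 = 8259; centroid 8259/29 ≈ 284.79.

y ≈ 284.8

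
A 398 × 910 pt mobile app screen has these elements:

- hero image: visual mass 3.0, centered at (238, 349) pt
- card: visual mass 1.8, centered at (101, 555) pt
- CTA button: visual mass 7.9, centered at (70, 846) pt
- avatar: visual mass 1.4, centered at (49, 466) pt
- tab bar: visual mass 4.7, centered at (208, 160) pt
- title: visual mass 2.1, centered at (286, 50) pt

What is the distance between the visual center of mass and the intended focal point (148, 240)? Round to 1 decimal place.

≈ 249.9 pt

Weights sum to 3.0 + 1.8 + 7.9 + 1.4 + 4.7 + 2.1 = 20.9.
Σw·x = 3095.6; x̄ = 3095.6/20.9 ≈ 148.11.
Σw·y = 10238.8; ȳ = 10238.8/20.9 ≈ 489.89.
From (148, 240): dx = 0.11, dy = 249.89, so the distance is √(dx²+dy²) ≈ 249.89.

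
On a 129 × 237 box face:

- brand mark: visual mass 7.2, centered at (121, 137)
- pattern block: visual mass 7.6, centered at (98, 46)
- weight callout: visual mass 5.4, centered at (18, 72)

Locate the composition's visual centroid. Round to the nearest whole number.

Σw = 7.2 + 7.6 + 5.4 = 20.2.
x-moment: 7.2·121 + 7.6·98 + 5.4·18 = 1713.2; centroid 1713.2/20.2 ≈ 84.81.
y-moment: 7.2·137 + 7.6·46 + 5.4·72 = 1724.8; centroid 1724.8/20.2 ≈ 85.39.

(85, 85)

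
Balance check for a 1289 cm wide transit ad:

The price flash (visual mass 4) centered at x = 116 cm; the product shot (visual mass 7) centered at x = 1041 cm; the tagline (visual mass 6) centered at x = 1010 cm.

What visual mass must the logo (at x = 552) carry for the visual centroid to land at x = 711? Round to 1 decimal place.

w ≈ 10.8

Fixed elements: Σw = 4 + 7 + 6 = 17, Σw·x = 4·116 + 7·1041 + 6·1010 = 13811.
Set Σw·x/Σw = 711: (13811 + 552w) = 711·(17 + w).
Solving: w = (711·17 − 13811) / (552 − 711) = -1724 / -159 ≈ 10.84.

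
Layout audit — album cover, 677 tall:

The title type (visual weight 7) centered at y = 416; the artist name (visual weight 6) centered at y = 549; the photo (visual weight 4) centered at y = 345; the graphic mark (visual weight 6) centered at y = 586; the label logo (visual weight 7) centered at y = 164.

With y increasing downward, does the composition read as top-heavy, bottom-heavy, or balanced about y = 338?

Σw = 7 + 6 + 4 + 6 + 7 = 30.
Σw·y = 7·416 + 6·549 + 4·345 + 6·586 + 7·164 = 12250, so ȳ = 12250/30 ≈ 408.33.
Since 408.3 is below (larger y than) 338, the composition reads bottom-heavy.

bottom-heavy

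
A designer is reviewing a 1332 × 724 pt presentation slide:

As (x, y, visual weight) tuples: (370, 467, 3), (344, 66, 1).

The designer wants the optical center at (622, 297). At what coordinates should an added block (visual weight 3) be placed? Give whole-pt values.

(967, 204)

After adding the added block, total weight = 3 + 1 + 3 = 7.
x: target moment 7×622 = 4354; current 3·370 + 1·344 = 1454; the added block supplies 2900, so x = 2900/3 ≈ 966.67.
y: target moment 7×297 = 2079; current 3·467 + 1·66 = 1467; the added block supplies 612, so y = 612/3 ≈ 204.00.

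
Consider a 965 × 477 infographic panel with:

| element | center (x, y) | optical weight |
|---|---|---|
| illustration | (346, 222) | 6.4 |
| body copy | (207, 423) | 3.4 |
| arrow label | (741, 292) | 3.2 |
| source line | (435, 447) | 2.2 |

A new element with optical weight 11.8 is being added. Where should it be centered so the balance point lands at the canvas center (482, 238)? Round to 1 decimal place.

New total weight: (6.4 + 3.4 + 3.2 + 2.2) + 11.8 = 27.0.
x: need Σw·x = 27.0·482 = 13014.0. Existing = 6.4·346 + 3.4·207 + 3.2·741 + 2.2·435 = 6246.4. Remainder 6767.6 / 11.8 ≈ 573.53.
y: need Σw·y = 27.0·238 = 6426.0. Existing = 6.4·222 + 3.4·423 + 3.2·292 + 2.2·447 = 4776.8. Remainder 1649.2 / 11.8 ≈ 139.76.

(573.5, 139.8)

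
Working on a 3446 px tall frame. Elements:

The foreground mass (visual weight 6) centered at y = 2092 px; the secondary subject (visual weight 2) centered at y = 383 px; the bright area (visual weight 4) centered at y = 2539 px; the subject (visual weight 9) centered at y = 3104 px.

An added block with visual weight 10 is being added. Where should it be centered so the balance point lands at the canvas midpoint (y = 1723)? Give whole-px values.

y ≈ 200

After adding the added block, total weight = 6 + 2 + 4 + 9 + 10 = 31.
y: need Σw·y = 31·1723 = 53413. Existing = 6·2092 + 2·383 + 4·2539 + 9·3104 = 51410. Remainder 2003 / 10 ≈ 200.30.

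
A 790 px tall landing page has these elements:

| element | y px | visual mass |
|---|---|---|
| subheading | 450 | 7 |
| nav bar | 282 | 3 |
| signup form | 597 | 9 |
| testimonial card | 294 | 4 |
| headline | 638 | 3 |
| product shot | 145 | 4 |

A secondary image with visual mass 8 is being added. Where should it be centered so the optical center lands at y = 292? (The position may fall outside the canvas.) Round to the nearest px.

y ≈ -243

With the secondary image, Σw becomes 7 + 3 + 9 + 4 + 3 + 4 + 8 = 38.
Along y: (13039 + 8·y) / 38 = 292 (existing moment 7·450 + 3·282 + 9·597 + 4·294 + 3·638 + 4·145 = 13039) ⇒ y = (11096 − 13039) / 8 ≈ -242.88.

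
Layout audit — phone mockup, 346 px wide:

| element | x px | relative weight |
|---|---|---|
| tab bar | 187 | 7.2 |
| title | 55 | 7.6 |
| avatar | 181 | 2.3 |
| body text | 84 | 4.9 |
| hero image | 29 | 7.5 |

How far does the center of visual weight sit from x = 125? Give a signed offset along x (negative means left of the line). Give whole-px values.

Total weight = 7.2 + 7.6 + 2.3 + 4.9 + 7.5 = 29.5.
Σw·x = 7.2·187 + 7.6·55 + 2.3·181 + 4.9·84 + 7.5·29 = 2809.8, so x̄ = 2809.8/29.5 ≈ 95.25.
Against x = 125, that's 95.25 − 125 = -29.75.

≈ -30 px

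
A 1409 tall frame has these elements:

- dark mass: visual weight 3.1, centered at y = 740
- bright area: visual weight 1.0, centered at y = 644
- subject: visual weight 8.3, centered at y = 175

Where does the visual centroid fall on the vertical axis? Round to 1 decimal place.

Total weight = 3.1 + 1.0 + 8.3 = 12.4.
y: (3.1·740 + 1.0·644 + 8.3·175) / 12.4 = 4390.5 / 12.4 ≈ 354.07

y ≈ 354.1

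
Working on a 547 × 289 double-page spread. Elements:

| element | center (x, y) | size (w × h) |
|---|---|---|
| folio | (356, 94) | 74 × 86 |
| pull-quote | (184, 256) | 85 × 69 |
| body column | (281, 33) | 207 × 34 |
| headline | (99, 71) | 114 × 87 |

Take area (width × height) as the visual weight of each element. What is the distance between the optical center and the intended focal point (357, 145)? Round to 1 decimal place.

Areas → weights: folio 74·86 = 6364, pull-quote 85·69 = 5865, body column 207·34 = 7038, headline 114·87 = 9918; Σw = 29185.
Σw·x = 6364·356 + 5865·184 + 7038·281 + 9918·99 = 6304304, so x̄ = 6304304/29185 ≈ 216.01.
Σw·y = 6364·94 + 5865·256 + 7038·33 + 9918·71 = 3036088, so ȳ = 3036088/29185 ≈ 104.03.
Relative to (357, 145): Δ = (-140.99, -40.97); |Δ| = √(-140.99² + -40.97²) ≈ 146.82.

≈ 146.8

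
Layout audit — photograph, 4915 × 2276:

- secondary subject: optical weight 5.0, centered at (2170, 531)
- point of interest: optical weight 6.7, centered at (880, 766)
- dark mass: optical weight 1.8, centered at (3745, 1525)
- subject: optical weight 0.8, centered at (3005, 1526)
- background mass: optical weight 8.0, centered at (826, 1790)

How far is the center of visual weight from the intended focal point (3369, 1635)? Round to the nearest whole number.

≈ 1968

Total weight = 5.0 + 6.7 + 1.8 + 0.8 + 8.0 = 22.3.
Σw·x = 5.0·2170 + 6.7·880 + 1.8·3745 + 0.8·3005 + 8.0·826 = 32499.0, so x̄ = 32499.0/22.3 ≈ 1457.35.
Σw·y = 5.0·531 + 6.7·766 + 1.8·1525 + 0.8·1526 + 8.0·1790 = 26073.0, so ȳ = 26073.0/22.3 ≈ 1169.19.
Offset from (3369, 1635): Δx ≈ -1911.65, Δy ≈ -465.81; distance = √(Δx² + Δy²) ≈ 1967.58.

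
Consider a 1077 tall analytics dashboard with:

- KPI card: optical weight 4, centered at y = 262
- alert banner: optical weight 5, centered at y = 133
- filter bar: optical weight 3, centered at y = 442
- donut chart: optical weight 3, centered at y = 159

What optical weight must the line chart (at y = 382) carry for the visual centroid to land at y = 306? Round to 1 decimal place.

w ≈ 14.1

Existing Σw = 15 (4 + 5 + 3 + 3); existing moment 4·262 + 5·133 + 3·442 + 3·159 = 3516.
Set Σw·y/Σw = 306: (3516 + 382w) = 306·(15 + w).
So w = (306·15 − 3516)/(382 − 306) = 1074/76 ≈ 14.13.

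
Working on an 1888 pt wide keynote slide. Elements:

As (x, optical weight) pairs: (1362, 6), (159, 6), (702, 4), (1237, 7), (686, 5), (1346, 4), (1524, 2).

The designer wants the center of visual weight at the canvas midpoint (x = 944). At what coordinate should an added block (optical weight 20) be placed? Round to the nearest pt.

With the added block, Σw becomes 6 + 6 + 4 + 7 + 5 + 4 + 2 + 20 = 54.
Along x: (32455 + 20·x) / 54 = 944 (existing moment 6·1362 + 6·159 + 4·702 + 7·1237 + 5·686 + 4·1346 + 2·1524 = 32455) ⇒ x = (50976 − 32455) / 20 ≈ 926.05.

x ≈ 926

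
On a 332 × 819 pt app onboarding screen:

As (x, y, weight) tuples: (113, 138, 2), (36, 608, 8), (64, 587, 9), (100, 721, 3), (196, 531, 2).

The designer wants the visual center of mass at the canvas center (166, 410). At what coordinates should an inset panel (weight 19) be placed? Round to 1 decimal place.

(281.9, 209.6)

New total weight: (2 + 8 + 9 + 3 + 2) + 19 = 43.
x: need Σw·x = 43·166 = 7138. Existing = 2·113 + 8·36 + 9·64 + 3·100 + 2·196 = 1782. Remainder 5356 / 19 ≈ 281.89.
y: need Σw·y = 43·410 = 17630. Existing = 2·138 + 8·608 + 9·587 + 3·721 + 2·531 = 13648. Remainder 3982 / 19 ≈ 209.58.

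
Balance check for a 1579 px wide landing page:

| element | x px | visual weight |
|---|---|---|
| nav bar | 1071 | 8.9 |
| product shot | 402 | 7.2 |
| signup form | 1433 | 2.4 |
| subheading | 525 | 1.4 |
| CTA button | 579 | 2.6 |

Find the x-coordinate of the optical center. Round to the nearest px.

Σw = 8.9 + 7.2 + 2.4 + 1.4 + 2.6 = 22.5.
Σw·x = 8.9·1071 + 7.2·402 + 2.4·1433 + 1.4·525 + 2.6·579 = 18105.9, so x̄ = 18105.9/22.5 ≈ 804.71.

x ≈ 805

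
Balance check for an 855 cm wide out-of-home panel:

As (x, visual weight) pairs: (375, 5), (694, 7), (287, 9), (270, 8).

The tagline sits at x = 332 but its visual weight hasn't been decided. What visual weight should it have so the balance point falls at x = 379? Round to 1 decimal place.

Existing Σw = 29 (5 + 7 + 9 + 8); existing moment 5·375 + 7·694 + 9·287 + 8·270 = 11476.
Balance at x = 379 requires (11476 + w·332) / (29 + w) = 379.
Rearranging, w·(332 − 379) = 379·29 − 11476 = -485, so w ≈ -485/-47 = 10.32.

w ≈ 10.3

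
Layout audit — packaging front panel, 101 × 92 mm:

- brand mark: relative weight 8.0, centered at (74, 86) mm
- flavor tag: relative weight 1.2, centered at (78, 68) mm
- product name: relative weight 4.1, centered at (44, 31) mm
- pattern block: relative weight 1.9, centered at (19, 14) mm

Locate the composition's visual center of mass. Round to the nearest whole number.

Weights sum to 8.0 + 1.2 + 4.1 + 1.9 = 15.2.
Σw·x = 8.0·74 + 1.2·78 + 4.1·44 + 1.9·19 = 902.1, so x̄ = 902.1/15.2 ≈ 59.35.
Σw·y = 8.0·86 + 1.2·68 + 4.1·31 + 1.9·14 = 923.3, so ȳ = 923.3/15.2 ≈ 60.74.

(59, 61)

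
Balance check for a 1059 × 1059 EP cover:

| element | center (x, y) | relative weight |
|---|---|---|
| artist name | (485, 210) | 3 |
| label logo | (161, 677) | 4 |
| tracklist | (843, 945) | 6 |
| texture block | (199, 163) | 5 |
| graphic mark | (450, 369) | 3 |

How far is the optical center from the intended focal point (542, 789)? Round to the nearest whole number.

≈ 283

Σw = 3 + 4 + 6 + 5 + 3 = 21.
x: (3·485 + 4·161 + 6·843 + 5·199 + 3·450) / 21 = 9502 / 21 ≈ 452.48
y: (3·210 + 4·677 + 6·945 + 5·163 + 3·369) / 21 = 10930 / 21 ≈ 520.48
Offset from (542, 789): Δx ≈ -89.52, Δy ≈ -268.52; distance = √(Δx² + Δy²) ≈ 283.05.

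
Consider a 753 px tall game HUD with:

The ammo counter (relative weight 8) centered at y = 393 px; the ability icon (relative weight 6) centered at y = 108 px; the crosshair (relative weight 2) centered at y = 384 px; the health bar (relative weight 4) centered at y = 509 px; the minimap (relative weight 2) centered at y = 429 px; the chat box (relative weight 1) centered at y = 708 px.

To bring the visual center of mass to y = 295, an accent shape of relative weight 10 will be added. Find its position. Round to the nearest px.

y ≈ 157

New total weight: (8 + 6 + 2 + 4 + 2 + 1) + 10 = 33.
y: need Σw·y = 33·295 = 9735. Existing = 8·393 + 6·108 + 2·384 + 4·509 + 2·429 + 1·708 = 8162. Remainder 1573 / 10 ≈ 157.30.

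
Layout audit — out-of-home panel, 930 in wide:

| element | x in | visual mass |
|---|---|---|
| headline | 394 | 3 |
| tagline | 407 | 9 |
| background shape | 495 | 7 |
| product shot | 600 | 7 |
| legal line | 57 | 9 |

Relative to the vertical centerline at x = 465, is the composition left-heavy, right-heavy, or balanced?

Total weight = 3 + 9 + 7 + 7 + 9 = 35.
x-moment: 3·394 + 9·407 + 7·495 + 7·600 + 9·57 = 13023; centroid 13023/35 ≈ 372.09.
Since 372.1 is left of 465, the composition reads left-heavy.

left-heavy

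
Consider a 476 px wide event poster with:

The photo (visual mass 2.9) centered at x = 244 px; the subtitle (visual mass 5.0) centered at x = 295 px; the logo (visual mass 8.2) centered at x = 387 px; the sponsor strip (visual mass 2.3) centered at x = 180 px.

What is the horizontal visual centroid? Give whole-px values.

x ≈ 314

Σw = 2.9 + 5.0 + 8.2 + 2.3 = 18.4.
x-moment: 2.9·244 + 5.0·295 + 8.2·387 + 2.3·180 = 5770.0; centroid 5770.0/18.4 ≈ 313.59.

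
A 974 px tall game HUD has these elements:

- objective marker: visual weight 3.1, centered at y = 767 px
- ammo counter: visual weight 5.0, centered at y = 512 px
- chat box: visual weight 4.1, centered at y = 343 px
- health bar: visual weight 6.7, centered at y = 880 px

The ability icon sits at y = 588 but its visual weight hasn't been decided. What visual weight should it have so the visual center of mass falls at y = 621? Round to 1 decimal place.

Fixed elements: Σw = 3.1 + 5.0 + 4.1 + 6.7 = 18.9, Σw·y = 3.1·767 + 5.0·512 + 4.1·343 + 6.7·880 = 12240.0.
For the centroid to hit 621: (12240.0 + w·588) / (18.9 + w) = 621.
Rearranging, w·(588 − 621) = 621·18.9 − 12240.0 = -503.1, so w ≈ -503.1/-33 = 15.25.

w ≈ 15.2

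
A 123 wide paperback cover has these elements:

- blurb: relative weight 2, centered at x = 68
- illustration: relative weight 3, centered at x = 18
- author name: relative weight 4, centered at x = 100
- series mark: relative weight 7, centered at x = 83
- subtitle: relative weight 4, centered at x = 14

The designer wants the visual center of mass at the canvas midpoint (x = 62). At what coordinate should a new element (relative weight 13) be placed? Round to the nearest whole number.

With the new element, Σw becomes 2 + 3 + 4 + 7 + 4 + 13 = 33.
Along x: (1227 + 13·x) / 33 = 62 (existing moment 2·68 + 3·18 + 4·100 + 7·83 + 4·14 = 1227) ⇒ x = (2046 − 1227) / 13 ≈ 63.00.

x ≈ 63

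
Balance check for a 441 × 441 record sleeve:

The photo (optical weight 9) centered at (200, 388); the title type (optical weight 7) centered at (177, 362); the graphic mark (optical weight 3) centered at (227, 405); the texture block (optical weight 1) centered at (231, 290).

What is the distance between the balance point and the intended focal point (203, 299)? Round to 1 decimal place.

Total weight = 9 + 7 + 3 + 1 = 20.
x-moment: 9·200 + 7·177 + 3·227 + 1·231 = 3951; centroid 3951/20 ≈ 197.55.
y-moment: 9·388 + 7·362 + 3·405 + 1·290 = 7531; centroid 7531/20 ≈ 376.55.
Offset from (203, 299): Δx ≈ -5.45, Δy ≈ 77.55; distance = √(Δx² + Δy²) ≈ 77.74.

≈ 77.7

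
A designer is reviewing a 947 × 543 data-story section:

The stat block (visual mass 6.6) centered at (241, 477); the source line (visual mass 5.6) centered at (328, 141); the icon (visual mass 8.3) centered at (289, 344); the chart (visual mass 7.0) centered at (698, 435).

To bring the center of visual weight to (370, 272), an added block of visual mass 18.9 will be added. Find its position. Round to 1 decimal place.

After adding the added block, total weight = 6.6 + 5.6 + 8.3 + 7.0 + 18.9 = 46.4.
x: need Σw·x = 46.4·370 = 17168.0. Existing = 6.6·241 + 5.6·328 + 8.3·289 + 7.0·698 = 10712.1. Remainder 6455.9 / 18.9 ≈ 341.58.
y: need Σw·y = 46.4·272 = 12620.8. Existing = 6.6·477 + 5.6·141 + 8.3·344 + 7.0·435 = 9838.0. Remainder 2782.8 / 18.9 ≈ 147.24.

(341.6, 147.2)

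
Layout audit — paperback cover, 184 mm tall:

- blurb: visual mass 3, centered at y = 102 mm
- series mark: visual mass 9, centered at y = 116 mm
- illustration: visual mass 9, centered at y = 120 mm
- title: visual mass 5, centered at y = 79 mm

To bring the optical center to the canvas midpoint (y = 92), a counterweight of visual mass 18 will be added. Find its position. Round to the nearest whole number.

y ≈ 68

New total weight: (3 + 9 + 9 + 5) + 18 = 44.
y: need Σw·y = 44·92 = 4048. Existing = 3·102 + 9·116 + 9·120 + 5·79 = 2825. Remainder 1223 / 18 ≈ 67.94.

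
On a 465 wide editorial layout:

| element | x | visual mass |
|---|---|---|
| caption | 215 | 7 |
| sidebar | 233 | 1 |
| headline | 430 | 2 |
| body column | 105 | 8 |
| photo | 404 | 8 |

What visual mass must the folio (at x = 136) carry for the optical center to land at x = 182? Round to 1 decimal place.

w ≈ 42.1

Fixed elements: Σw = 7 + 1 + 2 + 8 + 8 = 26, Σw·x = 7·215 + 1·233 + 2·430 + 8·105 + 8·404 = 6670.
Balance at x = 182 requires (6670 + w·136) / (26 + w) = 182.
So w = (182·26 − 6670)/(136 − 182) = -1938/-46 ≈ 42.13.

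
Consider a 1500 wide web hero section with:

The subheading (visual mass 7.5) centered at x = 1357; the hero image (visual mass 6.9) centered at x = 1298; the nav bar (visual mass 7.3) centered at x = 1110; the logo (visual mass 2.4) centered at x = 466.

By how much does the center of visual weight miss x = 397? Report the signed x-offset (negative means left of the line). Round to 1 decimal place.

≈ 779.6

Σw = 7.5 + 6.9 + 7.3 + 2.4 = 24.1.
x-moment: 7.5·1357 + 6.9·1298 + 7.3·1110 + 2.4·466 = 28355.1; centroid 28355.1/24.1 ≈ 1176.56.
Against x = 397, that's 1176.56 − 397 = 779.56.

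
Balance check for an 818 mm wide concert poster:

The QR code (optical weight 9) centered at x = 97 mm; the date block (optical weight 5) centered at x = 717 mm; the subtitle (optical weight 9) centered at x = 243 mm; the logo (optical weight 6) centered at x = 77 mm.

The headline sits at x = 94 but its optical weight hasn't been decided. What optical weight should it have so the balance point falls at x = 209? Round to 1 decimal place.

Fixed elements: Σw = 9 + 5 + 9 + 6 = 29, Σw·x = 9·97 + 5·717 + 9·243 + 6·77 = 7107.
Set Σw·x/Σw = 209: (7107 + 94w) = 209·(29 + w).
Solving: w = (209·29 − 7107) / (94 − 209) = -1046 / -115 ≈ 9.10.

w ≈ 9.1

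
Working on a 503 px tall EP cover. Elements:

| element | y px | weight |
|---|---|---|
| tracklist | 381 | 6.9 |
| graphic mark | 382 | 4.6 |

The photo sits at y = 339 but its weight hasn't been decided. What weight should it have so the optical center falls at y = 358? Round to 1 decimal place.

Existing Σw = 11.5 (6.9 + 4.6); existing moment 6.9·381 + 4.6·382 = 4386.1.
Balance at y = 358 requires (4386.1 + w·339) / (11.5 + w) = 358.
So w = (358·11.5 − 4386.1)/(339 − 358) = -269.1/-19 ≈ 14.16.

w ≈ 14.2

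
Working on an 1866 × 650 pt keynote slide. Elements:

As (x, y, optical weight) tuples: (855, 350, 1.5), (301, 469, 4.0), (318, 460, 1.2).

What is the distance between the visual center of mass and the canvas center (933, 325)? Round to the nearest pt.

≈ 518 pt

Σw = 1.5 + 4.0 + 1.2 = 6.7.
Σw·x = 1.5·855 + 4.0·301 + 1.2·318 = 2868.1, so x̄ = 2868.1/6.7 ≈ 428.07.
Σw·y = 1.5·350 + 4.0·469 + 1.2·460 = 2953.0, so ȳ = 2953.0/6.7 ≈ 440.75.
Offset from (933, 325): Δx ≈ -504.93, Δy ≈ 115.75; distance = √(Δx² + Δy²) ≈ 518.02.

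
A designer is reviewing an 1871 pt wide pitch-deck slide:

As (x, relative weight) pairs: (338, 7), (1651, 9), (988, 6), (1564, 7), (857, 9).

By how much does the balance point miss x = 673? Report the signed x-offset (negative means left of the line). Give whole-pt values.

Total weight = 7 + 9 + 6 + 7 + 9 = 38.
x: (7·338 + 9·1651 + 6·988 + 7·1564 + 9·857) / 38 = 41814 / 38 ≈ 1100.37
Against x = 673, that's 1100.37 − 673 = 427.37.

≈ 427 pt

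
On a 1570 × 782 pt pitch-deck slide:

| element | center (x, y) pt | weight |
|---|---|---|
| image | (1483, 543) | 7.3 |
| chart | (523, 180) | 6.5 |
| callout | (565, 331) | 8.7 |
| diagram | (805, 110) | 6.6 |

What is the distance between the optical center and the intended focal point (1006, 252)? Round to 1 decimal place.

≈ 172.6 pt

Weights sum to 7.3 + 6.5 + 8.7 + 6.6 = 29.1.
Σw·x = 7.3·1483 + 6.5·523 + 8.7·565 + 6.6·805 = 24453.9, so x̄ = 24453.9/29.1 ≈ 840.34.
Σw·y = 7.3·543 + 6.5·180 + 8.7·331 + 6.6·110 = 8739.6, so ȳ = 8739.6/29.1 ≈ 300.33.
Offset from (1006, 252): Δx ≈ -165.66, Δy ≈ 48.33; distance = √(Δx² + Δy²) ≈ 172.57.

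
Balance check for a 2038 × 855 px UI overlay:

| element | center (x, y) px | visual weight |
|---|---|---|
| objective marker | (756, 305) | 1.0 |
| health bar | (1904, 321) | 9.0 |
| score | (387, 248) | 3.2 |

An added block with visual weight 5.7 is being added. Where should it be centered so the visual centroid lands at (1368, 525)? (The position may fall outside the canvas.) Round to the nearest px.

(1180, 1041)

With the added block, Σw becomes 1.0 + 9.0 + 3.2 + 5.7 = 18.9.
x: need Σw·x = 18.9·1368 = 25855.2. Existing = 1.0·756 + 9.0·1904 + 3.2·387 = 19130.4. Remainder 6724.8 / 5.7 ≈ 1179.79.
y: need Σw·y = 18.9·525 = 9922.5. Existing = 1.0·305 + 9.0·321 + 3.2·248 = 3987.6. Remainder 5934.9 / 5.7 ≈ 1041.21.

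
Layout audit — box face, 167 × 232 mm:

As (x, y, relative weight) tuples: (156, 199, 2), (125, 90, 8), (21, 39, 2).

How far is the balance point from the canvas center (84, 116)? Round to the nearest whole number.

Total weight = 2 + 8 + 2 = 12.
x-moment: 2·156 + 8·125 + 2·21 = 1354; centroid 1354/12 ≈ 112.83.
y-moment: 2·199 + 8·90 + 2·39 = 1196; centroid 1196/12 ≈ 99.67.
From (84, 116): dx = 28.83, dy = -16.33, so the distance is √(dx²+dy²) ≈ 33.14.

≈ 33 mm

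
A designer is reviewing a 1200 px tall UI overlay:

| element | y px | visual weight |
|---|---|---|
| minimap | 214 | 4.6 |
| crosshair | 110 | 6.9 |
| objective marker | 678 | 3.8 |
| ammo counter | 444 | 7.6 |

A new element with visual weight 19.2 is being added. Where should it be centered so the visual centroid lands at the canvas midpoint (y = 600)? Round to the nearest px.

With the new element, Σw becomes 4.6 + 6.9 + 3.8 + 7.6 + 19.2 = 42.1.
Along y: (7694.2 + 19.2·y) / 42.1 = 600 (existing moment 4.6·214 + 6.9·110 + 3.8·678 + 7.6·444 = 7694.2) ⇒ y = (25260.0 − 7694.2) / 19.2 ≈ 914.89.

y ≈ 915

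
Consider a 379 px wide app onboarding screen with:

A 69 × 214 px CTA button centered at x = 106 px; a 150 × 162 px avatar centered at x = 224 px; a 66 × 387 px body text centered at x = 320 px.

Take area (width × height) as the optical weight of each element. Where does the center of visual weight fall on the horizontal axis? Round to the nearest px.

Taking area as weight: CTA button 69·214 = 14766, avatar 150·162 = 24300, body text 66·387 = 25542. Sum 64608.
x-moment: 14766·106 + 24300·224 + 25542·320 = 15181836; centroid 15181836/64608 ≈ 234.98.

x ≈ 235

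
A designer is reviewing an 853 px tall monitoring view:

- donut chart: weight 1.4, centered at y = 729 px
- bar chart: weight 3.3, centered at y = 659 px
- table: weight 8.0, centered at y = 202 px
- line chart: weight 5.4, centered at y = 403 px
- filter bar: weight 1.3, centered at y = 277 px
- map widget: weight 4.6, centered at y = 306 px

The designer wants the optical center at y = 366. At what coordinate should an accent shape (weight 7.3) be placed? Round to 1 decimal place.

New total weight: (1.4 + 3.3 + 8.0 + 5.4 + 1.3 + 4.6) + 7.3 = 31.3.
Along y: (8755.2 + 7.3·y) / 31.3 = 366 (existing moment 1.4·729 + 3.3·659 + 8.0·202 + 5.4·403 + 1.3·277 + 4.6·306 = 8755.2) ⇒ y = (11455.8 − 8755.2) / 7.3 ≈ 369.95.

y ≈ 369.9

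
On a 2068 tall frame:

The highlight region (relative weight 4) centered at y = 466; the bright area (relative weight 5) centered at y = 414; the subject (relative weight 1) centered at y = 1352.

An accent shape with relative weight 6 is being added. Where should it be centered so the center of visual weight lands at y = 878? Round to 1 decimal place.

With the accent shape, Σw becomes 4 + 5 + 1 + 6 = 16.
y: target moment 16×878 = 14048; current 4·466 + 5·414 + 1·1352 = 5286; the accent shape supplies 8762, so y = 8762/6 ≈ 1460.33.

y ≈ 1460.3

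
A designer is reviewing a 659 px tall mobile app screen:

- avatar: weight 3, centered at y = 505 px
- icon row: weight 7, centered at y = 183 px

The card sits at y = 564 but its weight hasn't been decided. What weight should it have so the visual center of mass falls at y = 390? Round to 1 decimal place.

Known weights sum to 3 + 7 = 10; their moment is 3·505 + 7·183 = 2796.
Balance at y = 390 requires (2796 + w·564) / (10 + w) = 390.
Rearranging, w·(564 − 390) = 390·10 − 2796 = 1104, so w ≈ 1104/174 = 6.34.

w ≈ 6.3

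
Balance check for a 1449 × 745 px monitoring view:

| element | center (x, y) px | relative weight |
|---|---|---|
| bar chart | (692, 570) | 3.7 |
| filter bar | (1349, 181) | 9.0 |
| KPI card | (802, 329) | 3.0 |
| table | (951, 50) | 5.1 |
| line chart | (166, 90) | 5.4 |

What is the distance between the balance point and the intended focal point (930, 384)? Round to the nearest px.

≈ 185 px

Total weight = 3.7 + 9.0 + 3.0 + 5.1 + 5.4 = 26.2.
x: (3.7·692 + 9.0·1349 + 3.0·802 + 5.1·951 + 5.4·166) / 26.2 = 22853.9 / 26.2 ≈ 872.29
y: (3.7·570 + 9.0·181 + 3.0·329 + 5.1·50 + 5.4·90) / 26.2 = 5466.0 / 26.2 ≈ 208.63
Relative to (930, 384): Δ = (-57.71, -175.37); |Δ| = √(-57.71² + -175.37²) ≈ 184.63.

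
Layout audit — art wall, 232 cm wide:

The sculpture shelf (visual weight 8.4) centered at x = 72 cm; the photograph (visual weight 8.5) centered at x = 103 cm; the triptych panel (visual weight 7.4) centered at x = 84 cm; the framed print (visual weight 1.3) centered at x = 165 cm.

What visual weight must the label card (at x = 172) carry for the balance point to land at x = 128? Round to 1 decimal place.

Existing Σw = 25.6 (8.4 + 8.5 + 7.4 + 1.3); existing moment 8.4·72 + 8.5·103 + 7.4·84 + 1.3·165 = 2316.4.
For the centroid to hit 128: (2316.4 + w·172) / (25.6 + w) = 128.
Rearranging, w·(172 − 128) = 128·25.6 − 2316.4 = 960.4, so w ≈ 960.4/44 = 21.83.

w ≈ 21.8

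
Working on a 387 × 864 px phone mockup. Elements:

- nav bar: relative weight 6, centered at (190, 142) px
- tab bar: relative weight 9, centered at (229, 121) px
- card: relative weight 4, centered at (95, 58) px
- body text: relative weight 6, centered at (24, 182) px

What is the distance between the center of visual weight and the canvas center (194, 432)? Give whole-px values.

≈ 305 px

Weights sum to 6 + 9 + 4 + 6 = 25.
Σw·x = 6·190 + 9·229 + 4·95 + 6·24 = 3725, so x̄ = 3725/25 ≈ 149.00.
Σw·y = 6·142 + 9·121 + 4·58 + 6·182 = 3265, so ȳ = 3265/25 ≈ 130.60.
From (194, 432): dx = -45.00, dy = -301.40, so the distance is √(dx²+dy²) ≈ 304.74.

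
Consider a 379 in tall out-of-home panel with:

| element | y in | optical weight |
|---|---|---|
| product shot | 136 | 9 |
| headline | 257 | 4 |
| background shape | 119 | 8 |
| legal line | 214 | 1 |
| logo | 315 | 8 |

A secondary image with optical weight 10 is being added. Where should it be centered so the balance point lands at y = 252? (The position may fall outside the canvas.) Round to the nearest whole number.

New total weight: (9 + 4 + 8 + 1 + 8) + 10 = 40.
y: need Σw·y = 40·252 = 10080. Existing = 9·136 + 4·257 + 8·119 + 1·214 + 8·315 = 5938. Remainder 4142 / 10 ≈ 414.20.

y ≈ 414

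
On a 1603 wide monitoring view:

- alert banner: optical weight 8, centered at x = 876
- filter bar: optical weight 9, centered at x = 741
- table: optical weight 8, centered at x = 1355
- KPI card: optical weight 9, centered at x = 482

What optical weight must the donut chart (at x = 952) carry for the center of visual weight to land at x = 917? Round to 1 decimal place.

Existing Σw = 34 (8 + 9 + 8 + 9); existing moment 8·876 + 9·741 + 8·1355 + 9·482 = 28855.
For the centroid to hit 917: (28855 + w·952) / (34 + w) = 917.
So w = (917·34 − 28855)/(952 − 917) = 2323/35 ≈ 66.37.

w ≈ 66.4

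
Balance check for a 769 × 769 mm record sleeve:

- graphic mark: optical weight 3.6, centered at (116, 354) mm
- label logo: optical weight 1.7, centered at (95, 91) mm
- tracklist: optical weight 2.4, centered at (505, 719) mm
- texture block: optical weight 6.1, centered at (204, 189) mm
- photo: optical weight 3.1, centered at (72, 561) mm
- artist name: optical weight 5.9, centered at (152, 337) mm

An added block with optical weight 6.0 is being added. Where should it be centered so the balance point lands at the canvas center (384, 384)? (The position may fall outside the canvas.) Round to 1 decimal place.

(1150.6, 504.0)

After adding the added block, total weight = 3.6 + 1.7 + 2.4 + 6.1 + 3.1 + 5.9 + 6.0 = 28.8.
Along x: (4155.5 + 6.0·x) / 28.8 = 384 (existing moment 3.6·116 + 1.7·95 + 2.4·505 + 6.1·204 + 3.1·72 + 5.9·152 = 4155.5) ⇒ x = (11059.2 − 4155.5) / 6.0 ≈ 1150.62.
Along y: (8035.0 + 6.0·y) / 28.8 = 384 (existing moment 3.6·354 + 1.7·91 + 2.4·719 + 6.1·189 + 3.1·561 + 5.9·337 = 8035.0) ⇒ y = (11059.2 − 8035.0) / 6.0 ≈ 504.03.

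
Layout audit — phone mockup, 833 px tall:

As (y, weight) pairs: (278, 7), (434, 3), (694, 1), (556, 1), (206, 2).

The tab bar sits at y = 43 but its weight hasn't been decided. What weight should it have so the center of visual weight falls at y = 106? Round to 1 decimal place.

Known weights sum to 7 + 3 + 1 + 1 + 2 = 14; their moment is 7·278 + 3·434 + 1·694 + 1·556 + 2·206 = 4910.
Set Σw·y/Σw = 106: (4910 + 43w) = 106·(14 + w).
Solving: w = (106·14 − 4910) / (43 − 106) = -3426 / -63 ≈ 54.38.

w ≈ 54.4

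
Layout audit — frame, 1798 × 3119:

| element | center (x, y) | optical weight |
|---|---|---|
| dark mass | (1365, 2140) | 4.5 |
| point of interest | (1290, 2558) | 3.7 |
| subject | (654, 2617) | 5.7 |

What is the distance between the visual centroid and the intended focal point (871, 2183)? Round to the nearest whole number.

Total weight = 4.5 + 3.7 + 5.7 = 13.9.
x-moment: 4.5·1365 + 3.7·1290 + 5.7·654 = 14643.3; centroid 14643.3/13.9 ≈ 1053.47.
y-moment: 4.5·2140 + 3.7·2558 + 5.7·2617 = 34011.5; centroid 34011.5/13.9 ≈ 2446.87.
Offset from (871, 2183): Δx ≈ 182.47, Δy ≈ 263.87; distance = √(Δx² + Δy²) ≈ 320.82.

≈ 321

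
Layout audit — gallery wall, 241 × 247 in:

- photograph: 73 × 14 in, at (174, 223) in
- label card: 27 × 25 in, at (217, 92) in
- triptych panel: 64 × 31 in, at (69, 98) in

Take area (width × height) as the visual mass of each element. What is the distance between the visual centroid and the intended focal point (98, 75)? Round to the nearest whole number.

Taking area as weight: photograph 73·14 = 1022, label card 27·25 = 675, triptych panel 64·31 = 1984. Sum 3681.
x: (1022·174 + 675·217 + 1984·69) / 3681 = 461199 / 3681 ≈ 125.29
y: (1022·223 + 675·92 + 1984·98) / 3681 = 484438 / 3681 ≈ 131.60
Relative to (98, 75): Δ = (27.29, 56.60); |Δ| = √(27.29² + 56.60²) ≈ 62.84.

≈ 63 in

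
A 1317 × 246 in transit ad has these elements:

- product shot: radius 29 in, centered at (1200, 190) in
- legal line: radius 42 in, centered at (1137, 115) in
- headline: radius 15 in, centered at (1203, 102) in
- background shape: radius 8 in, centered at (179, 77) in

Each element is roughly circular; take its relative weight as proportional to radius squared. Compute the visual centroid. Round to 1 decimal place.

(1139.3, 134.9)

r² weights: product shot 29² = 841, legal line 42² = 1764, headline 15² = 225, background shape 8² = 64. Total = 2894.
Σw·x = 841·1200 + 1764·1137 + 225·1203 + 64·179 = 3296999, so x̄ = 3296999/2894 ≈ 1139.25.
Σw·y = 841·190 + 1764·115 + 225·102 + 64·77 = 390528, so ȳ = 390528/2894 ≈ 134.94.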